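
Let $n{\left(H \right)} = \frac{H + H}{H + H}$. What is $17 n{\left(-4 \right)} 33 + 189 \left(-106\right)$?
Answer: $-19473$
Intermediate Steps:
$n{\left(H \right)} = 1$ ($n{\left(H \right)} = \frac{2 H}{2 H} = 2 H \frac{1}{2 H} = 1$)
$17 n{\left(-4 \right)} 33 + 189 \left(-106\right) = 17 \cdot 1 \cdot 33 + 189 \left(-106\right) = 17 \cdot 33 - 20034 = 561 - 20034 = -19473$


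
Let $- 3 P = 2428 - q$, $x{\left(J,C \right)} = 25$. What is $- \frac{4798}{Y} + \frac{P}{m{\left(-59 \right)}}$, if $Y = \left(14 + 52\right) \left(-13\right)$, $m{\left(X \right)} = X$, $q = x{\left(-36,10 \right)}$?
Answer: $\frac{485170}{25311} \approx 19.168$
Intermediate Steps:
$q = 25$
$P = -801$ ($P = - \frac{2428 - 25}{3} = \left(- \frac{1}{3}\right) 2403 = -801$)
$Y = -858$ ($Y = 66 \left(-13\right) = -858$)
$- \frac{4798}{Y} + \frac{P}{m{\left(-59 \right)}} = - \frac{4798}{-858} - \frac{801}{-59} = \left(-4798\right) \left(- \frac{1}{858}\right) - - \frac{801}{59} = \frac{2399}{429} + \frac{801}{59} = \frac{485170}{25311}$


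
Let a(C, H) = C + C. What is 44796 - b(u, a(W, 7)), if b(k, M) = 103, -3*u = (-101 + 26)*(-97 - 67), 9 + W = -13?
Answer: 44693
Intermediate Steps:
W = -22 (W = -9 - 13 = -22)
a(C, H) = 2*C
u = -4100 (u = -(-101 + 26)*(-97 - 67)/3 = -(-25)*(-164) = -⅓*12300 = -4100)
44796 - b(u, a(W, 7)) = 44796 - 1*103 = 44796 - 103 = 44693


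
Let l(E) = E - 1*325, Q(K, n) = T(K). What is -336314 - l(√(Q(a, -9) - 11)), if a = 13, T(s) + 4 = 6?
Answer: -335989 - 3*I ≈ -3.3599e+5 - 3.0*I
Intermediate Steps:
T(s) = 2 (T(s) = -4 + 6 = 2)
Q(K, n) = 2
l(E) = -325 + E (l(E) = E - 325 = -325 + E)
-336314 - l(√(Q(a, -9) - 11)) = -336314 - (-325 + √(2 - 11)) = -336314 - (-325 + √(-9)) = -336314 - (-325 + 3*I) = -336314 + (325 - 3*I) = -335989 - 3*I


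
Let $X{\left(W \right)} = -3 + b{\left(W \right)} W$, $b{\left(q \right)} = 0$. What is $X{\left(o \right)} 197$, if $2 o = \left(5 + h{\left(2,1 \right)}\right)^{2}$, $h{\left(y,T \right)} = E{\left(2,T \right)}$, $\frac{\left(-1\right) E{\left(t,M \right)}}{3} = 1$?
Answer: $-591$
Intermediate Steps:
$E{\left(t,M \right)} = -3$ ($E{\left(t,M \right)} = \left(-3\right) 1 = -3$)
$h{\left(y,T \right)} = -3$
$o = 2$ ($o = \frac{\left(5 - 3\right)^{2}}{2} = \frac{2^{2}}{2} = \frac{1}{2} \cdot 4 = 2$)
$X{\left(W \right)} = -3$ ($X{\left(W \right)} = -3 + 0 W = -3 + 0 = -3$)
$X{\left(o \right)} 197 = \left(-3\right) 197 = -591$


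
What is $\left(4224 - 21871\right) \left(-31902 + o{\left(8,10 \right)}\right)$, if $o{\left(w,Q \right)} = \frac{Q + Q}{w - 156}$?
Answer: $\frac{20830148213}{37} \approx 5.6298 \cdot 10^{8}$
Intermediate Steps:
$o{\left(w,Q \right)} = \frac{2 Q}{-156 + w}$
$\left(4224 - 21871\right) \left(-31902 + o{\left(8,10 \right)}\right) = \left(4224 - 21871\right) \left(-31902 + 2 \cdot 10 \frac{1}{-156 + 8}\right) = - 17647 \left(-31902 + 2 \cdot 10 \frac{1}{-148}\right) = - 17647 \left(-31902 + 2 \cdot 10 \left(- \frac{1}{148}\right)\right) = - 17647 \left(-31902 - \frac{5}{37}\right) = \left(-17647\right) \left(- \frac{1180379}{37}\right) = \frac{20830148213}{37}$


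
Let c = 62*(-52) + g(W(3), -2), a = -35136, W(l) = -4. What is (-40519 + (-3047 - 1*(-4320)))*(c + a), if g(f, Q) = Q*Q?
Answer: 1505319576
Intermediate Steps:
g(f, Q) = Q²
c = -3220 (c = 62*(-52) + (-2)² = -3224 + 4 = -3220)
(-40519 + (-3047 - 1*(-4320)))*(c + a) = (-40519 + (-3047 - 1*(-4320)))*(-3220 - 35136) = (-40519 + (-3047 + 4320))*(-38356) = (-40519 + 1273)*(-38356) = -39246*(-38356) = 1505319576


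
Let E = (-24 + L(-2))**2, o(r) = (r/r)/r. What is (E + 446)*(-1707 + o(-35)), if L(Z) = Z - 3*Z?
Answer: -50545116/35 ≈ -1.4441e+6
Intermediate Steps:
o(r) = 1/r
L(Z) = -2*Z
E = 400 (E = (-24 - 2*(-2))**2 = (-24 + 4)**2 = (-20)**2 = 400)
(E + 446)*(-1707 + o(-35)) = (400 + 446)*(-1707 + 1/(-35)) = 846*(-1707 - 1/35) = 846*(-59746/35) = -50545116/35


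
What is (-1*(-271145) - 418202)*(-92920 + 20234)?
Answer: 10688985102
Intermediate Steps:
(-1*(-271145) - 418202)*(-92920 + 20234) = (271145 - 418202)*(-72686) = -147057*(-72686) = 10688985102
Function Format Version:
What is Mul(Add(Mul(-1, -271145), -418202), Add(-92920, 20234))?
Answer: 10688985102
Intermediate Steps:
Mul(Add(Mul(-1, -271145), -418202), Add(-92920, 20234)) = Mul(Add(271145, -418202), -72686) = Mul(-147057, -72686) = 10688985102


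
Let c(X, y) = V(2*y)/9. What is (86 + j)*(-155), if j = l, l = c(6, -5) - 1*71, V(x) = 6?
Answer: -7285/3 ≈ -2428.3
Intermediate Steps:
c(X, y) = ⅔ (c(X, y) = 6/9 = 6*(⅑) = ⅔)
l = -211/3 (l = ⅔ - 1*71 = ⅔ - 71 = -211/3 ≈ -70.333)
j = -211/3 ≈ -70.333
(86 + j)*(-155) = (86 - 211/3)*(-155) = (47/3)*(-155) = -7285/3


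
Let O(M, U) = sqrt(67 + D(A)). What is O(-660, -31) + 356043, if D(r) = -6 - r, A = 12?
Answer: 356050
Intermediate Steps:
O(M, U) = 7 (O(M, U) = sqrt(67 + (-6 - 1*12)) = sqrt(67 + (-6 - 12)) = sqrt(67 - 18) = sqrt(49) = 7)
O(-660, -31) + 356043 = 7 + 356043 = 356050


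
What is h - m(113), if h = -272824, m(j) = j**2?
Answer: -285593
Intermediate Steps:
h - m(113) = -272824 - 1*113**2 = -272824 - 1*12769 = -272824 - 12769 = -285593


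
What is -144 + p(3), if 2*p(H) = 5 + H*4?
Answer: -271/2 ≈ -135.50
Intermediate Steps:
p(H) = 5/2 + 2*H (p(H) = (5 + H*4)/2 = (5 + 4*H)/2 = 5/2 + 2*H)
-144 + p(3) = -144 + (5/2 + 2*3) = -144 + (5/2 + 6) = -144 + 17/2 = -271/2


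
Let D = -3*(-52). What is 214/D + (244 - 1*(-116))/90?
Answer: 419/78 ≈ 5.3718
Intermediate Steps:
D = 156
214/D + (244 - 1*(-116))/90 = 214/156 + (244 - 1*(-116))/90 = 214*(1/156) + (244 + 116)*(1/90) = 107/78 + 360*(1/90) = 107/78 + 4 = 419/78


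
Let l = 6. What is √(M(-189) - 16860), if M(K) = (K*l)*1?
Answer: I*√17994 ≈ 134.14*I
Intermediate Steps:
M(K) = 6*K (M(K) = (K*6)*1 = (6*K)*1 = 6*K)
√(M(-189) - 16860) = √(6*(-189) - 16860) = √(-1134 - 16860) = √(-17994) = I*√17994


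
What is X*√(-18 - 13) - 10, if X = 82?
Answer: -10 + 82*I*√31 ≈ -10.0 + 456.56*I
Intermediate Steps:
X*√(-18 - 13) - 10 = 82*√(-18 - 13) - 10 = 82*√(-31) - 10 = 82*(I*√31) - 10 = 82*I*√31 - 10 = -10 + 82*I*√31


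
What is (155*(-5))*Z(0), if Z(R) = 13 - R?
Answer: -10075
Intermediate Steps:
(155*(-5))*Z(0) = (155*(-5))*(13 - 1*0) = -775*(13 + 0) = -775*13 = -10075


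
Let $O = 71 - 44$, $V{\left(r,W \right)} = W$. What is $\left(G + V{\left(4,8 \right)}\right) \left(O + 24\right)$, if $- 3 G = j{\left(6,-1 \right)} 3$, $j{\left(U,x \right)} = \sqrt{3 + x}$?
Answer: $408 - 51 \sqrt{2} \approx 335.88$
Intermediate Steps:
$G = - \sqrt{2}$ ($G = - \frac{\sqrt{3 - 1} \cdot 3}{3} = - \frac{\sqrt{2} \cdot 3}{3} = - \frac{3 \sqrt{2}}{3} = - \sqrt{2} \approx -1.4142$)
$O = 27$ ($O = 71 - 44 = 27$)
$\left(G + V{\left(4,8 \right)}\right) \left(O + 24\right) = \left(- \sqrt{2} + 8\right) \left(27 + 24\right) = \left(8 - \sqrt{2}\right) 51 = 408 - 51 \sqrt{2}$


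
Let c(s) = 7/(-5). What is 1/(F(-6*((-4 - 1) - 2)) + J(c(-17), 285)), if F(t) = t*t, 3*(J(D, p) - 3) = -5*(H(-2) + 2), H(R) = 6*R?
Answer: 3/5351 ≈ 0.00056064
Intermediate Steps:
c(s) = -7/5 (c(s) = 7*(-1/5) = -7/5)
J(D, p) = 59/3 (J(D, p) = 3 + (-5*(6*(-2) + 2))/3 = 3 + (-5*(-12 + 2))/3 = 3 + (-5*(-10))/3 = 3 + (1/3)*50 = 3 + 50/3 = 59/3)
F(t) = t**2
1/(F(-6*((-4 - 1) - 2)) + J(c(-17), 285)) = 1/((-6*((-4 - 1) - 2))**2 + 59/3) = 1/((-6*(-5 - 2))**2 + 59/3) = 1/((-6*(-7))**2 + 59/3) = 1/(42**2 + 59/3) = 1/(1764 + 59/3) = 1/(5351/3) = 3/5351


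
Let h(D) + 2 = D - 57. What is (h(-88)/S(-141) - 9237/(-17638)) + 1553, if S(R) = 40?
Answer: 546724627/352760 ≈ 1549.8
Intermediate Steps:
h(D) = -59 + D (h(D) = -2 + (D - 57) = -2 + (-57 + D) = -59 + D)
(h(-88)/S(-141) - 9237/(-17638)) + 1553 = ((-59 - 88)/40 - 9237/(-17638)) + 1553 = (-147*1/40 - 9237*(-1/17638)) + 1553 = (-147/40 + 9237/17638) + 1553 = -1111653/352760 + 1553 = 546724627/352760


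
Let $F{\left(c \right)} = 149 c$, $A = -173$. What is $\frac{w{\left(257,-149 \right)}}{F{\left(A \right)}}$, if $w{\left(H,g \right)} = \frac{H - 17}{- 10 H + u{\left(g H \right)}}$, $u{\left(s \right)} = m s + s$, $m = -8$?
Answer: $- \frac{240}{6843303737} \approx -3.5071 \cdot 10^{-8}$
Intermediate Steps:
$u{\left(s \right)} = - 7 s$ ($u{\left(s \right)} = - 8 s + s = - 7 s$)
$w{\left(H,g \right)} = \frac{-17 + H}{- 10 H - 7 H g}$ ($w{\left(H,g \right)} = \frac{H - 17}{- 10 H - 7 g H} = \frac{-17 + H}{- 10 H - 7 H g}$)
$\frac{w{\left(257,-149 \right)}}{F{\left(A \right)}} = \frac{\frac{1}{257} \frac{1}{10 + 7 \left(-149\right)} \left(17 - 257\right)}{149 \left(-173\right)} = \frac{\frac{1}{257} \frac{1}{10 - 1043} \left(17 - 257\right)}{-25777} = \frac{1}{257} \frac{1}{-1033} \left(-240\right) \left(- \frac{1}{25777}\right) = \frac{1}{257} \left(- \frac{1}{1033}\right) \left(-240\right) \left(- \frac{1}{25777}\right) = \frac{240}{265481} \left(- \frac{1}{25777}\right) = - \frac{240}{6843303737}$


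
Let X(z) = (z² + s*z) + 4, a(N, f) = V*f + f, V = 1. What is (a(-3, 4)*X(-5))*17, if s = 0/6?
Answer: 3944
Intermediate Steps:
s = 0 (s = 0*(⅙) = 0)
a(N, f) = 2*f (a(N, f) = 1*f + f = f + f = 2*f)
X(z) = 4 + z² (X(z) = (z² + 0*z) + 4 = (z² + 0) + 4 = z² + 4 = 4 + z²)
(a(-3, 4)*X(-5))*17 = ((2*4)*(4 + (-5)²))*17 = (8*(4 + 25))*17 = (8*29)*17 = 232*17 = 3944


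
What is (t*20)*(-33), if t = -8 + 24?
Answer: -10560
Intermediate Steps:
t = 16
(t*20)*(-33) = (16*20)*(-33) = 320*(-33) = -10560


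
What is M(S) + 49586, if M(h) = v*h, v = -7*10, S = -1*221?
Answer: 65056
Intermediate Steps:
S = -221
v = -70
M(h) = -70*h
M(S) + 49586 = -70*(-221) + 49586 = 15470 + 49586 = 65056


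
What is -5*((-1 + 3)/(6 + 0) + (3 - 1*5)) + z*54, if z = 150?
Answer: 24325/3 ≈ 8108.3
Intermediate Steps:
-5*((-1 + 3)/(6 + 0) + (3 - 1*5)) + z*54 = -5*((-1 + 3)/(6 + 0) + (3 - 1*5)) + 150*54 = -5*(2/6 + (3 - 5)) + 8100 = -5*(2*(⅙) - 2) + 8100 = -5*(⅓ - 2) + 8100 = -5*(-5/3) + 8100 = 25/3 + 8100 = 24325/3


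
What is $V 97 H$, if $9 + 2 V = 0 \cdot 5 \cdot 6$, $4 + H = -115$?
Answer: $\frac{103887}{2} \approx 51944.0$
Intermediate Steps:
$H = -119$ ($H = -4 - 115 = -119$)
$V = - \frac{9}{2}$ ($V = - \frac{9}{2} + \frac{0 \cdot 5 \cdot 6}{2} = - \frac{9}{2} + \frac{0 \cdot 6}{2} = - \frac{9}{2} + \frac{1}{2} \cdot 0 = - \frac{9}{2} + 0 = - \frac{9}{2} \approx -4.5$)
$V 97 H = \left(- \frac{9}{2}\right) 97 \left(-119\right) = \left(- \frac{873}{2}\right) \left(-119\right) = \frac{103887}{2}$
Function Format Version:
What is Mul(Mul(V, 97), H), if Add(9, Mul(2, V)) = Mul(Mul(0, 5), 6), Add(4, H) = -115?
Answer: Rational(103887, 2) ≈ 51944.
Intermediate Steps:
H = -119 (H = Add(-4, -115) = -119)
V = Rational(-9, 2) (V = Add(Rational(-9, 2), Mul(Rational(1, 2), Mul(Mul(0, 5), 6))) = Add(Rational(-9, 2), Mul(Rational(1, 2), Mul(0, 6))) = Add(Rational(-9, 2), Mul(Rational(1, 2), 0)) = Add(Rational(-9, 2), 0) = Rational(-9, 2) ≈ -4.5000)
Mul(Mul(V, 97), H) = Mul(Mul(Rational(-9, 2), 97), -119) = Mul(Rational(-873, 2), -119) = Rational(103887, 2)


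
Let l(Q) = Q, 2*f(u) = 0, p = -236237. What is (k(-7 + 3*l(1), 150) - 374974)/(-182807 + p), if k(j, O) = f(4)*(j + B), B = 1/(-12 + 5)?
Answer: 187487/209522 ≈ 0.89483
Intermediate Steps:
f(u) = 0 (f(u) = (1/2)*0 = 0)
B = -1/7 (B = 1/(-7) = -1/7 ≈ -0.14286)
k(j, O) = 0 (k(j, O) = 0*(j - 1/7) = 0*(-1/7 + j) = 0)
(k(-7 + 3*l(1), 150) - 374974)/(-182807 + p) = (0 - 374974)/(-182807 - 236237) = -374974/(-419044) = -374974*(-1/419044) = 187487/209522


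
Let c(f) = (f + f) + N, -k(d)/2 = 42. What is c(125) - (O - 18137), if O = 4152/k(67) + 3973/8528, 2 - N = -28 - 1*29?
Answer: 1104075293/59696 ≈ 18495.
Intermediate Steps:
k(d) = -84 (k(d) = -2*42 = -84)
N = 59 (N = 2 - (-28 - 1*29) = 2 - (-28 - 29) = 2 - 1*(-57) = 2 + 57 = 59)
O = -2922877/59696 (O = 4152/(-84) + 3973/8528 = 4152*(-1/84) + 3973*(1/8528) = -346/7 + 3973/8528 = -2922877/59696 ≈ -48.963)
c(f) = 59 + 2*f (c(f) = (f + f) + 59 = 2*f + 59 = 59 + 2*f)
c(125) - (O - 18137) = (59 + 2*125) - (-2922877/59696 - 18137) = (59 + 250) - 1*(-1085629229/59696) = 309 + 1085629229/59696 = 1104075293/59696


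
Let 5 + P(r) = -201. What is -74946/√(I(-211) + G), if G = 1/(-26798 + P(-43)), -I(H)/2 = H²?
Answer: 49964*I*√16232713130919/801496723 ≈ 251.16*I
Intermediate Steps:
I(H) = -2*H²
P(r) = -206 (P(r) = -5 - 201 = -206)
G = -1/27004 (G = 1/(-26798 - 206) = 1/(-27004) = -1/27004 ≈ -3.7032e-5)
-74946/√(I(-211) + G) = -74946/√(-2*(-211)² - 1/27004) = -74946/√(-2*44521 - 1/27004) = -74946/√(-89042 - 1/27004) = -74946*(-2*I*√16232713130919/2404490169) = -(-49964)*I*√16232713130919/801496723 = 49964*I*√16232713130919/801496723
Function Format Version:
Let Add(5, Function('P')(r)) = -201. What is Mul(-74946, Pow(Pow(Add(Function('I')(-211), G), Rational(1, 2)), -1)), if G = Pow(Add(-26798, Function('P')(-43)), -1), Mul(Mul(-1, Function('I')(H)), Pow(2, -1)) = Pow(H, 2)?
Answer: Mul(Rational(49964, 801496723), I, Pow(16232713130919, Rational(1, 2))) ≈ Mul(251.16, I)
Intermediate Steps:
Function('I')(H) = Mul(-2, Pow(H, 2))
Function('P')(r) = -206 (Function('P')(r) = Add(-5, -201) = -206)
G = Rational(-1, 27004) (G = Pow(Add(-26798, -206), -1) = Pow(-27004, -1) = Rational(-1, 27004) ≈ -3.7032e-5)
Mul(-74946, Pow(Pow(Add(Function('I')(-211), G), Rational(1, 2)), -1)) = Mul(-74946, Pow(Pow(Add(Mul(-2, Pow(-211, 2)), Rational(-1, 27004)), Rational(1, 2)), -1)) = Mul(-74946, Pow(Pow(Add(Mul(-2, 44521), Rational(-1, 27004)), Rational(1, 2)), -1)) = Mul(-74946, Pow(Pow(Add(-89042, Rational(-1, 27004)), Rational(1, 2)), -1)) = Mul(-74946, Pow(Pow(Rational(-2404490169, 27004), Rational(1, 2)), -1)) = Mul(-74946, Pow(Mul(Rational(1, 13502), I, Pow(16232713130919, Rational(1, 2))), -1)) = Mul(-74946, Mul(Rational(-2, 2404490169), I, Pow(16232713130919, Rational(1, 2)))) = Mul(Rational(49964, 801496723), I, Pow(16232713130919, Rational(1, 2)))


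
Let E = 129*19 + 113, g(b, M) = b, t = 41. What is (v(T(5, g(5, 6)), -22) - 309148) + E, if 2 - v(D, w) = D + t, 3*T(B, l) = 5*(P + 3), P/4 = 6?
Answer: -306668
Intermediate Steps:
P = 24 (P = 4*6 = 24)
T(B, l) = 45 (T(B, l) = (5*(24 + 3))/3 = (5*27)/3 = (⅓)*135 = 45)
v(D, w) = -39 - D (v(D, w) = 2 - (D + 41) = 2 - (41 + D) = 2 + (-41 - D) = -39 - D)
E = 2564 (E = 2451 + 113 = 2564)
(v(T(5, g(5, 6)), -22) - 309148) + E = ((-39 - 1*45) - 309148) + 2564 = ((-39 - 45) - 309148) + 2564 = (-84 - 309148) + 2564 = -309232 + 2564 = -306668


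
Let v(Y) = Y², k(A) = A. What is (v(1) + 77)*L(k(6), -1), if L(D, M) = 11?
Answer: 858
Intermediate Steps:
(v(1) + 77)*L(k(6), -1) = (1² + 77)*11 = (1 + 77)*11 = 78*11 = 858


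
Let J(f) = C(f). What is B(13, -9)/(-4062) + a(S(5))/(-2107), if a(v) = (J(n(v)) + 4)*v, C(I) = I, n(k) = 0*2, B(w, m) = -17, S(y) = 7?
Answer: -11131/1222662 ≈ -0.0091039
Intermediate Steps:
n(k) = 0
J(f) = f
a(v) = 4*v (a(v) = (0 + 4)*v = 4*v)
B(13, -9)/(-4062) + a(S(5))/(-2107) = -17/(-4062) + (4*7)/(-2107) = -17*(-1/4062) + 28*(-1/2107) = 17/4062 - 4/301 = -11131/1222662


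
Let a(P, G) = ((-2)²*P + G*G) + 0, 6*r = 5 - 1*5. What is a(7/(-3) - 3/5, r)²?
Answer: 30976/225 ≈ 137.67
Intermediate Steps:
r = 0 (r = (5 - 1*5)/6 = (5 - 5)/6 = (⅙)*0 = 0)
a(P, G) = G² + 4*P (a(P, G) = (4*P + G²) + 0 = (G² + 4*P) + 0 = G² + 4*P)
a(7/(-3) - 3/5, r)² = (0² + 4*(7/(-3) - 3/5))² = (0 + 4*(7*(-⅓) - 3*⅕))² = (0 + 4*(-7/3 - ⅗))² = (0 + 4*(-44/15))² = (0 - 176/15)² = (-176/15)² = 30976/225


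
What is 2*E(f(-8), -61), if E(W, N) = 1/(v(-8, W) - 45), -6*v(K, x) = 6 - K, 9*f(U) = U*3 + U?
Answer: -3/71 ≈ -0.042253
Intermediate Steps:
f(U) = 4*U/9 (f(U) = (U*3 + U)/9 = (3*U + U)/9 = (4*U)/9 = 4*U/9)
v(K, x) = -1 + K/6 (v(K, x) = -(6 - K)/6 = -1 + K/6)
E(W, N) = -3/142 (E(W, N) = 1/((-1 + (⅙)*(-8)) - 45) = 1/((-1 - 4/3) - 45) = 1/(-7/3 - 45) = 1/(-142/3) = -3/142)
2*E(f(-8), -61) = 2*(-3/142) = -3/71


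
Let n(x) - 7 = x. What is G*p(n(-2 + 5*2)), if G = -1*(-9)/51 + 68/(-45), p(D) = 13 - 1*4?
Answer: -1021/85 ≈ -12.012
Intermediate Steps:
n(x) = 7 + x
p(D) = 9 (p(D) = 13 - 4 = 9)
G = -1021/765 (G = 9*(1/51) + 68*(-1/45) = 3/17 - 68/45 = -1021/765 ≈ -1.3346)
G*p(n(-2 + 5*2)) = -1021/765*9 = -1021/85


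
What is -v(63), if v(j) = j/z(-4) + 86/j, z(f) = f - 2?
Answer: 1151/126 ≈ 9.1349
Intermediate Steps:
z(f) = -2 + f
v(j) = 86/j - j/6 (v(j) = j/(-2 - 4) + 86/j = j/(-6) + 86/j = j*(-1/6) + 86/j = -j/6 + 86/j = 86/j - j/6)
-v(63) = -(86/63 - 1/6*63) = -(86*(1/63) - 21/2) = -(86/63 - 21/2) = -1*(-1151/126) = 1151/126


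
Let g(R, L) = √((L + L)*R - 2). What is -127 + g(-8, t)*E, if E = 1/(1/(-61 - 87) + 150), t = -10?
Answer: -127 + 148*√158/22199 ≈ -126.92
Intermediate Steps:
g(R, L) = √(-2 + 2*L*R) (g(R, L) = √((2*L)*R - 2) = √(2*L*R - 2) = √(-2 + 2*L*R))
E = 148/22199 (E = 1/(1/(-148) + 150) = 1/(-1/148 + 150) = 1/(22199/148) = 148/22199 ≈ 0.0066670)
-127 + g(-8, t)*E = -127 + √(-2 + 2*(-10)*(-8))*(148/22199) = -127 + √(-2 + 160)*(148/22199) = -127 + √158*(148/22199) = -127 + 148*√158/22199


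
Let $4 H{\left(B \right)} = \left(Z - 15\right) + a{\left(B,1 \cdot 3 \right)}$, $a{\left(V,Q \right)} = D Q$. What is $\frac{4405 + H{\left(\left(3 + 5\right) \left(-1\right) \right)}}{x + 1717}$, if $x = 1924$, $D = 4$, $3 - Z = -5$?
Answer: $\frac{17625}{14564} \approx 1.2102$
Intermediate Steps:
$Z = 8$ ($Z = 3 - -5 = 3 + 5 = 8$)
$a{\left(V,Q \right)} = 4 Q$
$H{\left(B \right)} = \frac{5}{4}$ ($H{\left(B \right)} = \frac{\left(8 - 15\right) + 4 \cdot 1 \cdot 3}{4} = \frac{-7 + 4 \cdot 3}{4} = \frac{-7 + 12}{4} = \frac{1}{4} \cdot 5 = \frac{5}{4}$)
$\frac{4405 + H{\left(\left(3 + 5\right) \left(-1\right) \right)}}{x + 1717} = \frac{4405 + \frac{5}{4}}{1924 + 1717} = \frac{17625}{4 \cdot 3641} = \frac{17625}{4} \cdot \frac{1}{3641} = \frac{17625}{14564}$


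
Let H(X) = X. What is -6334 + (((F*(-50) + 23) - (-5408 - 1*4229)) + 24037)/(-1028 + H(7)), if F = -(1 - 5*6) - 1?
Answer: -6499311/1021 ≈ -6365.6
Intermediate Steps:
F = 28 (F = -(1 - 30) - 1 = -1*(-29) - 1 = 29 - 1 = 28)
-6334 + (((F*(-50) + 23) - (-5408 - 1*4229)) + 24037)/(-1028 + H(7)) = -6334 + (((28*(-50) + 23) - (-5408 - 1*4229)) + 24037)/(-1028 + 7) = -6334 + (((-1400 + 23) - (-5408 - 4229)) + 24037)/(-1021) = -6334 + ((-1377 - 1*(-9637)) + 24037)*(-1/1021) = -6334 + ((-1377 + 9637) + 24037)*(-1/1021) = -6334 + (8260 + 24037)*(-1/1021) = -6334 + 32297*(-1/1021) = -6334 - 32297/1021 = -6499311/1021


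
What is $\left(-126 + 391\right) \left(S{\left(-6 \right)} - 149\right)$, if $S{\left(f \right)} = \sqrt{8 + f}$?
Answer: $-39485 + 265 \sqrt{2} \approx -39110.0$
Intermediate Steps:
$\left(-126 + 391\right) \left(S{\left(-6 \right)} - 149\right) = \left(-126 + 391\right) \left(\sqrt{8 - 6} - 149\right) = 265 \left(\sqrt{2} - 149\right) = 265 \left(-149 + \sqrt{2}\right) = -39485 + 265 \sqrt{2}$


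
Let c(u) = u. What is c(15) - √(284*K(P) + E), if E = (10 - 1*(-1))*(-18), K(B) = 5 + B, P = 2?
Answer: 15 - √1790 ≈ -27.308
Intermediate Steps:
E = -198 (E = (10 + 1)*(-18) = 11*(-18) = -198)
c(15) - √(284*K(P) + E) = 15 - √(284*(5 + 2) - 198) = 15 - √(284*7 - 198) = 15 - √(1988 - 198) = 15 - √1790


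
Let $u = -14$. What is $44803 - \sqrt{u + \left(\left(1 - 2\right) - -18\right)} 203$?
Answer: $44803 - 203 \sqrt{3} \approx 44451.0$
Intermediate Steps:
$44803 - \sqrt{u + \left(\left(1 - 2\right) - -18\right)} 203 = 44803 - \sqrt{-14 + \left(\left(1 - 2\right) - -18\right)} 203 = 44803 - \sqrt{-14 + \left(-1 + 18\right)} 203 = 44803 - \sqrt{-14 + 17} \cdot 203 = 44803 - \sqrt{3} \cdot 203 = 44803 - 203 \sqrt{3}$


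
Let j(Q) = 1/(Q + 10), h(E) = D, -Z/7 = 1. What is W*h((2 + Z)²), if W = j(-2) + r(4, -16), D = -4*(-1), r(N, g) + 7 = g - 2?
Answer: -199/2 ≈ -99.500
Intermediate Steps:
r(N, g) = -9 + g (r(N, g) = -7 + (g - 2) = -7 + (-2 + g) = -9 + g)
Z = -7 (Z = -7*1 = -7)
D = 4
h(E) = 4
j(Q) = 1/(10 + Q)
W = -199/8 (W = 1/(10 - 2) + (-9 - 16) = 1/8 - 25 = ⅛ - 25 = -199/8 ≈ -24.875)
W*h((2 + Z)²) = -199/8*4 = -199/2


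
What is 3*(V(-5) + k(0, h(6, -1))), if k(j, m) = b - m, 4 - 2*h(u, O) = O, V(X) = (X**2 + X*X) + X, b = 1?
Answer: 261/2 ≈ 130.50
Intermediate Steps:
V(X) = X + 2*X**2 (V(X) = (X**2 + X**2) + X = 2*X**2 + X = X + 2*X**2)
h(u, O) = 2 - O/2
k(j, m) = 1 - m
3*(V(-5) + k(0, h(6, -1))) = 3*(-5*(1 + 2*(-5)) + (1 - (2 - 1/2*(-1)))) = 3*(-5*(1 - 10) + (1 - (2 + 1/2))) = 3*(-5*(-9) + (1 - 1*5/2)) = 3*(45 + (1 - 5/2)) = 3*(45 - 3/2) = 3*(87/2) = 261/2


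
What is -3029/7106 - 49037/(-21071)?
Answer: 14980677/7880554 ≈ 1.9010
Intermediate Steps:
-3029/7106 - 49037/(-21071) = -3029*1/7106 - 49037*(-1/21071) = -3029/7106 + 49037/21071 = 14980677/7880554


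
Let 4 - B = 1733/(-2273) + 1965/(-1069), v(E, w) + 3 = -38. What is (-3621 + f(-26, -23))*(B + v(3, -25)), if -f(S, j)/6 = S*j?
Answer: 602563882923/2429837 ≈ 2.4799e+5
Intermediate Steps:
v(E, w) = -41 (v(E, w) = -3 - 38 = -41)
f(S, j) = -6*S*j
B = 16038370/2429837 (B = 4 - (1733/(-2273) + 1965/(-1069)) = 4 - (1733*(-1/2273) + 1965*(-1/1069)) = 4 - (-1733/2273 - 1965/1069) = 4 - 1*(-6319022/2429837) = 4 + 6319022/2429837 = 16038370/2429837 ≈ 6.6006)
(-3621 + f(-26, -23))*(B + v(3, -25)) = (-3621 - 6*(-26)*(-23))*(16038370/2429837 - 41) = (-3621 - 3588)*(-83584947/2429837) = -7209*(-83584947/2429837) = 602563882923/2429837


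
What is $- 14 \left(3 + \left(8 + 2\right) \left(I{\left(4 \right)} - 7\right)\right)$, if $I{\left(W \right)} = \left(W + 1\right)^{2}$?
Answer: $-2562$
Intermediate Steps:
$I{\left(W \right)} = \left(1 + W\right)^{2}$
$- 14 \left(3 + \left(8 + 2\right) \left(I{\left(4 \right)} - 7\right)\right) = - 14 \left(3 + \left(8 + 2\right) \left(\left(1 + 4\right)^{2} - 7\right)\right) = - 14 \left(3 + 10 \left(5^{2} - 7\right)\right) = - 14 \left(3 + 10 \left(25 - 7\right)\right) = - 14 \left(3 + 10 \cdot 18\right) = - 14 \left(3 + 180\right) = \left(-14\right) 183 = -2562$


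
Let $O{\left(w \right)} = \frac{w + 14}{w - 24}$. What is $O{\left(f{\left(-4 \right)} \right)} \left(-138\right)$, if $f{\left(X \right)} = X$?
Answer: $\frac{345}{7} \approx 49.286$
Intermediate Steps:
$O{\left(w \right)} = \frac{14 + w}{-24 + w}$
$O{\left(f{\left(-4 \right)} \right)} \left(-138\right) = \frac{14 - 4}{-24 - 4} \left(-138\right) = \frac{1}{-28} \cdot 10 \left(-138\right) = \left(- \frac{1}{28}\right) 10 \left(-138\right) = \left(- \frac{5}{14}\right) \left(-138\right) = \frac{345}{7}$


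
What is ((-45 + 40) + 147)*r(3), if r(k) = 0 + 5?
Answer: 710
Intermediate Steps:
r(k) = 5
((-45 + 40) + 147)*r(3) = ((-45 + 40) + 147)*5 = (-5 + 147)*5 = 142*5 = 710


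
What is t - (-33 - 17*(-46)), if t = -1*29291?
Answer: -30040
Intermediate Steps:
t = -29291
t - (-33 - 17*(-46)) = -29291 - (-33 - 17*(-46)) = -29291 - (-33 + 782) = -29291 - 1*749 = -29291 - 749 = -30040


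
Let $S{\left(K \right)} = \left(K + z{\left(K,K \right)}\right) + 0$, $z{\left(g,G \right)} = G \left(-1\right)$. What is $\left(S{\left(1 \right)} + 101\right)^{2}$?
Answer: $10201$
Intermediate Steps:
$z{\left(g,G \right)} = - G$
$S{\left(K \right)} = 0$ ($S{\left(K \right)} = \left(K - K\right) + 0 = 0 + 0 = 0$)
$\left(S{\left(1 \right)} + 101\right)^{2} = \left(0 + 101\right)^{2} = 101^{2} = 10201$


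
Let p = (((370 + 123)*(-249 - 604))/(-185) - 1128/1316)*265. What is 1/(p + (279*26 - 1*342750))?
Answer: 259/69063965 ≈ 3.7501e-6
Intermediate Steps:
p = 155957429/259 (p = ((493*(-853))*(-1/185) - 1128*1/1316)*265 = (-420529*(-1/185) - 6/7)*265 = (420529/185 - 6/7)*265 = (2942593/1295)*265 = 155957429/259 ≈ 6.0215e+5)
1/(p + (279*26 - 1*342750)) = 1/(155957429/259 + (279*26 - 1*342750)) = 1/(155957429/259 + (7254 - 342750)) = 1/(155957429/259 - 335496) = 1/(69063965/259) = 259/69063965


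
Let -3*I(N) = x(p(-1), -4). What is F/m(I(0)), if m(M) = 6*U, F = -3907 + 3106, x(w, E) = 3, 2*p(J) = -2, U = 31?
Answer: -267/62 ≈ -4.3064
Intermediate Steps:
p(J) = -1 (p(J) = (1/2)*(-2) = -1)
I(N) = -1 (I(N) = -1/3*3 = -1)
F = -801
m(M) = 186 (m(M) = 6*31 = 186)
F/m(I(0)) = -801/186 = -801*1/186 = -267/62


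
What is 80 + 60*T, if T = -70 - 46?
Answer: -6880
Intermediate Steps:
T = -116
80 + 60*T = 80 + 60*(-116) = 80 - 6960 = -6880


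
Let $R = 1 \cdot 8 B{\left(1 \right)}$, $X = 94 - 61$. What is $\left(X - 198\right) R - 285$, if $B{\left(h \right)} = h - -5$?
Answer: $-8205$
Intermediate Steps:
$X = 33$ ($X = 94 - 61 = 33$)
$B{\left(h \right)} = 5 + h$ ($B{\left(h \right)} = h + 5 = 5 + h$)
$R = 48$ ($R = 1 \cdot 8 \left(5 + 1\right) = 8 \cdot 6 = 48$)
$\left(X - 198\right) R - 285 = \left(33 - 198\right) 48 - 285 = \left(-165\right) 48 - 285 = -7920 - 285 = -8205$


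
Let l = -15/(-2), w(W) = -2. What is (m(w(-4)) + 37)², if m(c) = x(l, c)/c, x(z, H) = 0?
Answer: 1369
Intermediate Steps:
l = 15/2 (l = -15*(-1)/2 = -5*(-3/2) = 15/2 ≈ 7.5000)
m(c) = 0 (m(c) = 0/c = 0)
(m(w(-4)) + 37)² = (0 + 37)² = 37² = 1369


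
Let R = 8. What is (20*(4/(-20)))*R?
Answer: -32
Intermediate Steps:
(20*(4/(-20)))*R = (20*(4/(-20)))*8 = (20*(4*(-1/20)))*8 = (20*(-⅕))*8 = -4*8 = -32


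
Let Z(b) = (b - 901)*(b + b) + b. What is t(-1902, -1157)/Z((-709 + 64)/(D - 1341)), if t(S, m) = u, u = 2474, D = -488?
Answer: -8276126234/2123816655 ≈ -3.8968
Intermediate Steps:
t(S, m) = 2474
Z(b) = b + 2*b*(-901 + b) (Z(b) = (-901 + b)*(2*b) + b = 2*b*(-901 + b) + b = b + 2*b*(-901 + b))
t(-1902, -1157)/Z((-709 + 64)/(D - 1341)) = 2474/((((-709 + 64)/(-488 - 1341))*(-1801 + 2*((-709 + 64)/(-488 - 1341))))) = 2474/(((-645/(-1829))*(-1801 + 2*(-645/(-1829))))) = 2474/(((-645*(-1/1829))*(-1801 + 2*(-645*(-1/1829))))) = 2474/((645*(-1801 + 2*(645/1829))/1829)) = 2474/((645*(-1801 + 1290/1829)/1829)) = 2474/(((645/1829)*(-3292739/1829))) = 2474/(-2123816655/3345241) = 2474*(-3345241/2123816655) = -8276126234/2123816655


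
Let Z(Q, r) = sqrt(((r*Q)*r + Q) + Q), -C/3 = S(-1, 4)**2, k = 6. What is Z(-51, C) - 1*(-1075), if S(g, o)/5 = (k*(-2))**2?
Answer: 1075 + I*sqrt(123350999040102) ≈ 1075.0 + 1.1106e+7*I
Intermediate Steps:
S(g, o) = 720 (S(g, o) = 5*(6*(-2))**2 = 5*(-12)**2 = 5*144 = 720)
C = -1555200 (C = -3*720**2 = -3*518400 = -1555200)
Z(Q, r) = sqrt(2*Q + Q*r**2) (Z(Q, r) = sqrt(((Q*r)*r + Q) + Q) = sqrt((Q*r**2 + Q) + Q) = sqrt((Q + Q*r**2) + Q) = sqrt(2*Q + Q*r**2))
Z(-51, C) - 1*(-1075) = sqrt(-51*(2 + (-1555200)**2)) - 1*(-1075) = sqrt(-51*(2 + 2418647040000)) + 1075 = sqrt(-51*2418647040002) + 1075 = sqrt(-123350999040102) + 1075 = I*sqrt(123350999040102) + 1075 = 1075 + I*sqrt(123350999040102)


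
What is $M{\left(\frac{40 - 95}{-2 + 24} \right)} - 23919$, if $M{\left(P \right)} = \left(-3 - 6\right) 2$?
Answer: $-23937$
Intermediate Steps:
$M{\left(P \right)} = -18$ ($M{\left(P \right)} = \left(-9\right) 2 = -18$)
$M{\left(\frac{40 - 95}{-2 + 24} \right)} - 23919 = -18 - 23919 = -23937$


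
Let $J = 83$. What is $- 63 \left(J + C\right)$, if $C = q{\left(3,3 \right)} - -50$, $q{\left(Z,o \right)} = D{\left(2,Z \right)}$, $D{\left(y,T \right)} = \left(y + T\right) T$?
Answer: $-9324$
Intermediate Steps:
$D{\left(y,T \right)} = T \left(T + y\right)$ ($D{\left(y,T \right)} = \left(T + y\right) T = T \left(T + y\right)$)
$q{\left(Z,o \right)} = Z \left(2 + Z\right)$ ($q{\left(Z,o \right)} = Z \left(Z + 2\right) = Z \left(2 + Z\right)$)
$C = 65$ ($C = 3 \left(2 + 3\right) - -50 = 3 \cdot 5 + 50 = 15 + 50 = 65$)
$- 63 \left(J + C\right) = - 63 \left(83 + 65\right) = \left(-63\right) 148 = -9324$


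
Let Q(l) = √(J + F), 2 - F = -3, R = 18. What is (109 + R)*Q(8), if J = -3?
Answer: 127*√2 ≈ 179.61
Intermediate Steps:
F = 5 (F = 2 - 1*(-3) = 2 + 3 = 5)
Q(l) = √2 (Q(l) = √(-3 + 5) = √2)
(109 + R)*Q(8) = (109 + 18)*√2 = 127*√2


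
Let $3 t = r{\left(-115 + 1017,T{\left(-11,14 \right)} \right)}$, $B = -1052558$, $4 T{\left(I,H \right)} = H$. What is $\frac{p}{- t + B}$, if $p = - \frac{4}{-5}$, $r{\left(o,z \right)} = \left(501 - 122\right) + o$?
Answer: $- \frac{4}{5264925} \approx -7.5974 \cdot 10^{-7}$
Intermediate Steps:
$T{\left(I,H \right)} = \frac{H}{4}$
$r{\left(o,z \right)} = 379 + o$
$p = \frac{4}{5}$ ($p = \left(-4\right) \left(- \frac{1}{5}\right) = \frac{4}{5} \approx 0.8$)
$t = 427$ ($t = \frac{379 + \left(-115 + 1017\right)}{3} = \frac{379 + 902}{3} = \frac{1}{3} \cdot 1281 = 427$)
$\frac{p}{- t + B} = \frac{4}{5 \left(\left(-1\right) 427 - 1052558\right)} = \frac{4}{5 \left(-427 - 1052558\right)} = \frac{4}{5 \left(-1052985\right)} = \frac{4}{5} \left(- \frac{1}{1052985}\right) = - \frac{4}{5264925}$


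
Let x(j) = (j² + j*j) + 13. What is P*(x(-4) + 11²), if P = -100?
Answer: -16600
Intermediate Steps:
x(j) = 13 + 2*j² (x(j) = (j² + j²) + 13 = 2*j² + 13 = 13 + 2*j²)
P*(x(-4) + 11²) = -100*((13 + 2*(-4)²) + 11²) = -100*((13 + 2*16) + 121) = -100*((13 + 32) + 121) = -100*(45 + 121) = -100*166 = -16600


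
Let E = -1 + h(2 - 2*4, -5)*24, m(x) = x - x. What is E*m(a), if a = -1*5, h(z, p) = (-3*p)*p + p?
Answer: 0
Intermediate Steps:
h(z, p) = p - 3*p² (h(z, p) = -3*p² + p = p - 3*p²)
a = -5
m(x) = 0
E = -1921 (E = -1 - 5*(1 - 3*(-5))*24 = -1 - 5*(1 + 15)*24 = -1 - 5*16*24 = -1 - 80*24 = -1 - 1920 = -1921)
E*m(a) = -1921*0 = 0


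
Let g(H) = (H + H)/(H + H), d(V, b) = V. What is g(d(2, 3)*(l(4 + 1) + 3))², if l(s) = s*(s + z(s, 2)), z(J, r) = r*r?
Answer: 1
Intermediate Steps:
z(J, r) = r²
l(s) = s*(4 + s) (l(s) = s*(s + 2²) = s*(s + 4) = s*(4 + s))
g(H) = 1 (g(H) = (2*H)/((2*H)) = (2*H)*(1/(2*H)) = 1)
g(d(2, 3)*(l(4 + 1) + 3))² = 1² = 1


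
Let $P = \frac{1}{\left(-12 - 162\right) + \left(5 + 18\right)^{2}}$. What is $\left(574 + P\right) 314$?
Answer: $\frac{63984094}{355} \approx 1.8024 \cdot 10^{5}$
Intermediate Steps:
$P = \frac{1}{355}$ ($P = \frac{1}{\left(-12 - 162\right) + 23^{2}} = \frac{1}{-174 + 529} = \frac{1}{355} \approx 0.0028169$)
$\left(574 + P\right) 314 = \left(574 + \frac{1}{355}\right) 314 = \frac{203771}{355} \cdot 314 = \frac{63984094}{355}$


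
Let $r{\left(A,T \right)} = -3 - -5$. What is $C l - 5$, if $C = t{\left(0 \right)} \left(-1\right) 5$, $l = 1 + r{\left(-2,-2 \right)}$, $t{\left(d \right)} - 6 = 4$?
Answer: $-155$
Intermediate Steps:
$t{\left(d \right)} = 10$ ($t{\left(d \right)} = 6 + 4 = 10$)
$r{\left(A,T \right)} = 2$ ($r{\left(A,T \right)} = -3 + 5 = 2$)
$l = 3$ ($l = 1 + 2 = 3$)
$C = -50$ ($C = 10 \left(-1\right) 5 = \left(-10\right) 5 = -50$)
$C l - 5 = \left(-50\right) 3 - 5 = -150 - 5 = -155$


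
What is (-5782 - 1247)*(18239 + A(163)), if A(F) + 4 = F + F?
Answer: -130465269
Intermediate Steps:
A(F) = -4 + 2*F (A(F) = -4 + (F + F) = -4 + 2*F)
(-5782 - 1247)*(18239 + A(163)) = (-5782 - 1247)*(18239 + (-4 + 2*163)) = -7029*(18239 + (-4 + 326)) = -7029*(18239 + 322) = -7029*18561 = -130465269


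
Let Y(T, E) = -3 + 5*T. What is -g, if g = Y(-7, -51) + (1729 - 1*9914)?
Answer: 8223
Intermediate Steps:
g = -8223 (g = (-3 + 5*(-7)) + (1729 - 1*9914) = (-3 - 35) + (1729 - 9914) = -38 - 8185 = -8223)
-g = -1*(-8223) = 8223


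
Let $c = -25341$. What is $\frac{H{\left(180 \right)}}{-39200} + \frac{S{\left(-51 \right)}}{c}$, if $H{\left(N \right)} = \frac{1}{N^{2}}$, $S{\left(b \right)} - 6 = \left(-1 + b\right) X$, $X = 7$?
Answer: $\frac{151562871553}{10728365760000} \approx 0.014127$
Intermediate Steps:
$S{\left(b \right)} = -1 + 7 b$ ($S{\left(b \right)} = 6 + \left(-1 + b\right) 7 = 6 + \left(-7 + 7 b\right) = -1 + 7 b$)
$H{\left(N \right)} = \frac{1}{N^{2}}$
$\frac{H{\left(180 \right)}}{-39200} + \frac{S{\left(-51 \right)}}{c} = \frac{1}{32400 \left(-39200\right)} + \frac{-1 + 7 \left(-51\right)}{-25341} = \frac{1}{32400} \left(- \frac{1}{39200}\right) + \left(-1 - 357\right) \left(- \frac{1}{25341}\right) = - \frac{1}{1270080000} - - \frac{358}{25341} = - \frac{1}{1270080000} + \frac{358}{25341} = \frac{151562871553}{10728365760000}$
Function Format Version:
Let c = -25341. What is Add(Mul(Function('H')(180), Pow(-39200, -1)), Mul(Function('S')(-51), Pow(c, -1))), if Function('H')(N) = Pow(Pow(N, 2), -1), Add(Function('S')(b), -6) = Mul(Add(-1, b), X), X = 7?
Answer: Rational(151562871553, 10728365760000) ≈ 0.014127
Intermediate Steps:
Function('S')(b) = Add(-1, Mul(7, b)) (Function('S')(b) = Add(6, Mul(Add(-1, b), 7)) = Add(6, Add(-7, Mul(7, b))) = Add(-1, Mul(7, b)))
Function('H')(N) = Pow(N, -2)
Add(Mul(Function('H')(180), Pow(-39200, -1)), Mul(Function('S')(-51), Pow(c, -1))) = Add(Mul(Pow(180, -2), Pow(-39200, -1)), Mul(Add(-1, Mul(7, -51)), Pow(-25341, -1))) = Add(Mul(Rational(1, 32400), Rational(-1, 39200)), Mul(Add(-1, -357), Rational(-1, 25341))) = Add(Rational(-1, 1270080000), Mul(-358, Rational(-1, 25341))) = Add(Rational(-1, 1270080000), Rational(358, 25341)) = Rational(151562871553, 10728365760000)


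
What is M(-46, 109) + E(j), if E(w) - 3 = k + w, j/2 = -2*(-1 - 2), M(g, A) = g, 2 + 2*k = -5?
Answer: -69/2 ≈ -34.500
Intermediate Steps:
k = -7/2 (k = -1 + (½)*(-5) = -1 - 5/2 = -7/2 ≈ -3.5000)
j = 12 (j = 2*(-2*(-1 - 2)) = 2*(-2*(-3)) = 2*6 = 12)
E(w) = -½ + w (E(w) = 3 + (-7/2 + w) = -½ + w)
M(-46, 109) + E(j) = -46 + (-½ + 12) = -46 + 23/2 = -69/2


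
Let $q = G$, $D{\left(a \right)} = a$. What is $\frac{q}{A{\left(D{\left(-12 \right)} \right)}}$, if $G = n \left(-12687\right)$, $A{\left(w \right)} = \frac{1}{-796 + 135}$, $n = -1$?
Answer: $-8386107$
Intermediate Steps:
$A{\left(w \right)} = - \frac{1}{661}$ ($A{\left(w \right)} = \frac{1}{-661} = - \frac{1}{661}$)
$G = 12687$ ($G = \left(-1\right) \left(-12687\right) = 12687$)
$q = 12687$
$\frac{q}{A{\left(D{\left(-12 \right)} \right)}} = \frac{12687}{- \frac{1}{661}} = 12687 \left(-661\right) = -8386107$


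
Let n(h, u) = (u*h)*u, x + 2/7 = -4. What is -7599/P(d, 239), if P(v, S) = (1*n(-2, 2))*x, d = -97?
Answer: -17731/80 ≈ -221.64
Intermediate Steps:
x = -30/7 (x = -2/7 - 4 = -30/7 ≈ -4.2857)
n(h, u) = h*u² (n(h, u) = (h*u)*u = h*u²)
P(v, S) = 240/7 (P(v, S) = (1*(-2*2²))*(-30/7) = (1*(-2*4))*(-30/7) = (1*(-8))*(-30/7) = -8*(-30/7) = 240/7)
-7599/P(d, 239) = -7599/240/7 = -7599*7/240 = -17731/80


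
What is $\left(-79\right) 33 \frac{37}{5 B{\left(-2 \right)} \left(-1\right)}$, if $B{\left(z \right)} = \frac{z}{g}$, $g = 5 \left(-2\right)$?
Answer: $96459$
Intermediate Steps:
$g = -10$
$B{\left(z \right)} = - \frac{z}{10}$ ($B{\left(z \right)} = \frac{z}{-10} = z \left(- \frac{1}{10}\right) = - \frac{z}{10}$)
$\left(-79\right) 33 \frac{37}{5 B{\left(-2 \right)} \left(-1\right)} = \left(-79\right) 33 \frac{37}{5 \left(\left(- \frac{1}{10}\right) \left(-2\right)\right) \left(-1\right)} = - 2607 \frac{37}{5 \cdot \frac{1}{5} \left(-1\right)} = - 2607 \frac{37}{1 \left(-1\right)} = - 2607 \frac{37}{-1} = - 2607 \cdot 37 \left(-1\right) = \left(-2607\right) \left(-37\right) = 96459$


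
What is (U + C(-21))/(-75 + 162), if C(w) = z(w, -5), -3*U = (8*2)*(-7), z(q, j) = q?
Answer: 49/261 ≈ 0.18774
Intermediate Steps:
U = 112/3 (U = -8*2*(-7)/3 = -16*(-7)/3 = -⅓*(-112) = 112/3 ≈ 37.333)
C(w) = w
(U + C(-21))/(-75 + 162) = (112/3 - 21)/(-75 + 162) = (49/3)/87 = (49/3)*(1/87) = 49/261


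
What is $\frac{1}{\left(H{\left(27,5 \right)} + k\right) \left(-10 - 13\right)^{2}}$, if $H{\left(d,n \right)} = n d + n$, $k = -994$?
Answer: $- \frac{1}{451766} \approx -2.2135 \cdot 10^{-6}$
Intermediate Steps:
$H{\left(d,n \right)} = n + d n$ ($H{\left(d,n \right)} = d n + n = n + d n$)
$\frac{1}{\left(H{\left(27,5 \right)} + k\right) \left(-10 - 13\right)^{2}} = \frac{1}{\left(5 \left(1 + 27\right) - 994\right) \left(-10 - 13\right)^{2}} = \frac{1}{\left(5 \cdot 28 - 994\right) \left(-23\right)^{2}} = \frac{1}{\left(140 - 994\right) 529} = \frac{1}{-854} \cdot \frac{1}{529} = \left(- \frac{1}{854}\right) \frac{1}{529} = - \frac{1}{451766}$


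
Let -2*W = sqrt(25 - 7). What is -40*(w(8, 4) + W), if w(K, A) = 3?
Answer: -120 + 60*sqrt(2) ≈ -35.147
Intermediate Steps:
W = -3*sqrt(2)/2 (W = -sqrt(25 - 7)/2 = -3*sqrt(2)/2 ≈ -2.1213)
-40*(w(8, 4) + W) = -40*(3 - 3*sqrt(2)/2) = -120 + 60*sqrt(2)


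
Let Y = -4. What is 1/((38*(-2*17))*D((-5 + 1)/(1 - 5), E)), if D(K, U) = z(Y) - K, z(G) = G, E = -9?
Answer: 1/6460 ≈ 0.00015480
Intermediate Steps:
D(K, U) = -4 - K
1/((38*(-2*17))*D((-5 + 1)/(1 - 5), E)) = 1/((38*(-2*17))*(-4 - (-5 + 1)/(1 - 5))) = 1/((38*(-34))*(-4 - (-4)/(-4))) = 1/(-1292*(-4 - (-4)*(-1)/4)) = 1/(-1292*(-4 - 1*1)) = 1/(-1292*(-4 - 1)) = 1/(-1292*(-5)) = 1/6460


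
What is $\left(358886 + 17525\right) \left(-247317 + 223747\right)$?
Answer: $-8872007270$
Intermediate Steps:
$\left(358886 + 17525\right) \left(-247317 + 223747\right) = 376411 \left(-23570\right) = -8872007270$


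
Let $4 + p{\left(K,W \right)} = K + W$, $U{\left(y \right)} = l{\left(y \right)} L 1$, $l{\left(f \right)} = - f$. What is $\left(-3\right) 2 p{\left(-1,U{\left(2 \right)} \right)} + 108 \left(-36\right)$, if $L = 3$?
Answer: $-3822$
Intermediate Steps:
$U{\left(y \right)} = - 3 y$ ($U{\left(y \right)} = - y 3 \cdot 1 = - 3 y 1 = - 3 y$)
$p{\left(K,W \right)} = -4 + K + W$ ($p{\left(K,W \right)} = -4 + \left(K + W\right) = -4 + K + W$)
$\left(-3\right) 2 p{\left(-1,U{\left(2 \right)} \right)} + 108 \left(-36\right) = \left(-3\right) 2 \left(-4 - 1 - 6\right) + 108 \left(-36\right) = - 6 \left(-4 - 1 - 6\right) - 3888 = \left(-6\right) \left(-11\right) - 3888 = 66 - 3888 = -3822$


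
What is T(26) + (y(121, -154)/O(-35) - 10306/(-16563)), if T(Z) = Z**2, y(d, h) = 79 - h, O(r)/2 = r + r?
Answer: 1565105981/2318820 ≈ 674.96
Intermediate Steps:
O(r) = 4*r (O(r) = 2*(r + r) = 2*(2*r) = 4*r)
T(26) + (y(121, -154)/O(-35) - 10306/(-16563)) = 26**2 + ((79 - 1*(-154))/((4*(-35))) - 10306/(-16563)) = 676 + ((79 + 154)/(-140) - 10306*(-1/16563)) = 676 + (233*(-1/140) + 10306/16563) = 676 + (-233/140 + 10306/16563) = 676 - 2416339/2318820 = 1565105981/2318820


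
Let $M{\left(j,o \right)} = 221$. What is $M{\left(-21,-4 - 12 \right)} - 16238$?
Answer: $-16017$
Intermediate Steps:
$M{\left(-21,-4 - 12 \right)} - 16238 = 221 - 16238 = -16017$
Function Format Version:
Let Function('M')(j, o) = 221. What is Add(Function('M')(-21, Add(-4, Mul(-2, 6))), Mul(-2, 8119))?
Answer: -16017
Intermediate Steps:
Add(Function('M')(-21, Add(-4, Mul(-2, 6))), Mul(-2, 8119)) = Add(221, Mul(-2, 8119)) = Add(221, -16238) = -16017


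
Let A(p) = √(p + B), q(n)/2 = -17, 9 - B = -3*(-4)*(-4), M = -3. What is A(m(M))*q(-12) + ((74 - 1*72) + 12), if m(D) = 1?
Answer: 14 - 34*√58 ≈ -244.94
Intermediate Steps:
B = 57 (B = 9 - (-3*(-4))*(-4) = 9 - 12*(-4) = 9 - 1*(-48) = 9 + 48 = 57)
q(n) = -34 (q(n) = 2*(-17) = -34)
A(p) = √(57 + p) (A(p) = √(p + 57) = √(57 + p))
A(m(M))*q(-12) + ((74 - 1*72) + 12) = √(57 + 1)*(-34) + ((74 - 1*72) + 12) = √58*(-34) + ((74 - 72) + 12) = -34*√58 + (2 + 12) = -34*√58 + 14 = 14 - 34*√58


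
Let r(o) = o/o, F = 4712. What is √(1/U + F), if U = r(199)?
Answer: √4713 ≈ 68.651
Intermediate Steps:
r(o) = 1
U = 1
√(1/U + F) = √(1/1 + 4712) = √(1 + 4712) = √4713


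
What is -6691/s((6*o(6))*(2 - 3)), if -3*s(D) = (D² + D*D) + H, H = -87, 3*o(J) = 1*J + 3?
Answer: 6691/187 ≈ 35.781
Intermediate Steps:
o(J) = 1 + J/3 (o(J) = (1*J + 3)/3 = (J + 3)/3 = (3 + J)/3 = 1 + J/3)
s(D) = 29 - 2*D²/3 (s(D) = -((D² + D*D) - 87)/3 = -((D² + D²) - 87)/3 = -(2*D² - 87)/3 = -(-87 + 2*D²)/3 = 29 - 2*D²/3)
-6691/s((6*o(6))*(2 - 3)) = -6691/(29 - 2*36*(1 + (⅓)*6)²*(2 - 3)²/3) = -6691/(29 - 2*36*(1 + 2)²/3) = -6691/(29 - 2*((6*3)*(-1))²/3) = -6691/(29 - 2*(18*(-1))²/3) = -6691/(29 - ⅔*(-18)²) = -6691/(29 - ⅔*324) = -6691/(29 - 216) = -6691/(-187) = -6691*(-1/187) = 6691/187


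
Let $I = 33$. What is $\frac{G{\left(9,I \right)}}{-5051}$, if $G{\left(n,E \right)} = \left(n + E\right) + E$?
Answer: $- \frac{75}{5051} \approx -0.014849$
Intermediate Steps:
$G{\left(n,E \right)} = n + 2 E$ ($G{\left(n,E \right)} = \left(E + n\right) + E = n + 2 E$)
$\frac{G{\left(9,I \right)}}{-5051} = \frac{9 + 2 \cdot 33}{-5051} = \left(9 + 66\right) \left(- \frac{1}{5051}\right) = 75 \left(- \frac{1}{5051}\right) = - \frac{75}{5051}$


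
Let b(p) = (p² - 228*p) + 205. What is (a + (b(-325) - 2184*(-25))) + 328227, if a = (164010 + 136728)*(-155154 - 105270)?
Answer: -78318830155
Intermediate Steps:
a = -78319392912 (a = 300738*(-260424) = -78319392912)
b(p) = 205 + p² - 228*p
(a + (b(-325) - 2184*(-25))) + 328227 = (-78319392912 + ((205 + (-325)² - 228*(-325)) - 2184*(-25))) + 328227 = (-78319392912 + ((205 + 105625 + 74100) - 1*(-54600))) + 328227 = (-78319392912 + (179930 + 54600)) + 328227 = (-78319392912 + 234530) + 328227 = -78319158382 + 328227 = -78318830155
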